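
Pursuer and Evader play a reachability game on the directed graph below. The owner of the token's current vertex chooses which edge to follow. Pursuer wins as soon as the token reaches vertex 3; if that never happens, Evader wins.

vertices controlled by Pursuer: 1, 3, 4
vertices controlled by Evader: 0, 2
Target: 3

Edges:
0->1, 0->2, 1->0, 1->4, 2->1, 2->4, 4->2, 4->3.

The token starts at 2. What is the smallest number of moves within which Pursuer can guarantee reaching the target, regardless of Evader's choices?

3

A0 = {3}
A1: add {4} — 4 (Pursuer) has 4→3.
A2: add {1} — 1 (Pursuer) has 1→4.
A3: add {2} — 2 (Evader): all of {1, 4} already in.
2 enters the attractor at level 3, so Pursuer can force the target in 3 moves from there.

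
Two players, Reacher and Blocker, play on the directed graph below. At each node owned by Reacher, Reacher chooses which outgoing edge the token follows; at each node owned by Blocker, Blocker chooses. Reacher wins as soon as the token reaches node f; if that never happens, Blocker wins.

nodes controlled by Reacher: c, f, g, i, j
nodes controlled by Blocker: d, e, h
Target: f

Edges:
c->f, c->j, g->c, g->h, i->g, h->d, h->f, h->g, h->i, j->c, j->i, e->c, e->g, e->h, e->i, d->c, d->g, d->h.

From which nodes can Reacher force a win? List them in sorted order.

A0 = {f}
A1: add {c} — c (Reacher) has c→f.
A2: add {g, j} — g (Reacher) has g→c; j (Reacher) has j→c.
A3: add {i} — i (Reacher) has i→g.
A4 = A3; e.g. d (Blocker) can still go to h. Fixed point.
Reacher's winning region = {c, f, g, i, j}.

c, f, g, i, j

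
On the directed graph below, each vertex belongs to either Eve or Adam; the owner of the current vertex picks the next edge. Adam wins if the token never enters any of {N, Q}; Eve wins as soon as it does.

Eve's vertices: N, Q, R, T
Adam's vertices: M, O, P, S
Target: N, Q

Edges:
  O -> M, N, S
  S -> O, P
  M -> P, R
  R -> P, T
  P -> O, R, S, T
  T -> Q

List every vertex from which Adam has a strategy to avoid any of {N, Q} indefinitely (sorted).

M, O, P, S

A0 = {N, Q}
A1: add {T} — T (Eve) has T→Q.
A2: add {R} — R (Eve) has R→T.
A3 = A2; e.g. M (Adam) can still go to P. Fixed point.
Eve's attractor = {N, Q, R, T}; Adam avoids the target exactly from the complement.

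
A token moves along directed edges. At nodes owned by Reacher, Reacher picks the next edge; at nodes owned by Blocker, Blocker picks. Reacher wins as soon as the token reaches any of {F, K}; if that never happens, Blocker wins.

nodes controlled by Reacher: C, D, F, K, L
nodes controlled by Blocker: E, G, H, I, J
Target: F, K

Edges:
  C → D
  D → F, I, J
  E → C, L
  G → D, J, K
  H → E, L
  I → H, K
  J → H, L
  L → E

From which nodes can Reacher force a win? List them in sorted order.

C, D, F, K

A0 = {F, K}
A1: add {D} — D (Reacher) has D→F.
A2: add {C} — C (Reacher) has C→D.
A3 = A2; e.g. E (Blocker) can still go to L. Fixed point.
Reacher's winning region = {C, D, F, K}.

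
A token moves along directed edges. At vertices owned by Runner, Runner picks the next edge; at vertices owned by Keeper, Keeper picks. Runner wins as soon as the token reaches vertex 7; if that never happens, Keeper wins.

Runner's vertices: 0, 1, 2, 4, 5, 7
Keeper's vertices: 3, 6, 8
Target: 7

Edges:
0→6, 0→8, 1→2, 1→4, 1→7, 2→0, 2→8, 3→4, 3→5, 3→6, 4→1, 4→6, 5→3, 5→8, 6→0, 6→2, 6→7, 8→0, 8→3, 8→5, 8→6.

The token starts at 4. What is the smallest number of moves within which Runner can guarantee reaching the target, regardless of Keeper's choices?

2

A0 = {7}
A1: add {1} — 1 (Runner) has 1→7.
A2: add {4} — 4 (Runner) has 4→1.
A3 = A2; e.g. 0 (Runner) has no edge into A2. Fixed point.
4 enters the attractor at level 2, so Runner can force the target in 2 moves from there.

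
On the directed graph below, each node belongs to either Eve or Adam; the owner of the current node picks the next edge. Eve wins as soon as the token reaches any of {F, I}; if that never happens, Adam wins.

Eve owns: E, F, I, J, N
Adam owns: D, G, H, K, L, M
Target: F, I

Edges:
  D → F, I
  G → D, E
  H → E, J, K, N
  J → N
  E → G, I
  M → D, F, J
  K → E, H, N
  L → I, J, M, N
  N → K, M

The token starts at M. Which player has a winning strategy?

A0 = {F, I}
A1: add {D, E} — D (Adam): all of {F, I} already in; E (Eve) has E→I.
A2: add {G} — G (Adam): all of {D, E} already in.
A3 = A2; e.g. H (Adam) can still go to J. Fixed point.
M never enters the attractor, so Adam can avoid the target forever.

Adam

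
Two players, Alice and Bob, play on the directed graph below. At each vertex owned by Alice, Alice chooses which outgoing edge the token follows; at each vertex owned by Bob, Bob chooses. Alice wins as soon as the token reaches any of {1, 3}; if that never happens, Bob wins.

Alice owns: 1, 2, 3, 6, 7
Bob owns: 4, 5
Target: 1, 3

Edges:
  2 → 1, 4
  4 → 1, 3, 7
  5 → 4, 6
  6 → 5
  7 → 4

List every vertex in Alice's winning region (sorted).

A0 = {1, 3}
A1: add {2} — 2 (Alice) has 2→1.
A2 = A1; e.g. 4 (Bob) can still go to 7. Fixed point.
Alice's winning region = {1, 2, 3}.

1, 2, 3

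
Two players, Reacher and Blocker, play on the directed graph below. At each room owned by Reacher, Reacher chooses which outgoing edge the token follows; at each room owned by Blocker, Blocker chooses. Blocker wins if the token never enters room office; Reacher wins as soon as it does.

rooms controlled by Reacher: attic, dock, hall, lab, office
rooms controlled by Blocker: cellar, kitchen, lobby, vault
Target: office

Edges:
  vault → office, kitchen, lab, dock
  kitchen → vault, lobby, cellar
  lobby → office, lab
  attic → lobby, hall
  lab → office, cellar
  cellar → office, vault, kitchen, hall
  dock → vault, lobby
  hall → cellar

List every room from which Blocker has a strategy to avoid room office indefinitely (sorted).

cellar, hall, kitchen, vault

A0 = {office}
A1: add {lab} — lab (Reacher) has lab→office.
A2: add {lobby} — lobby (Blocker): all of {office, lab} already in.
A3: add {attic, dock} — attic (Reacher) has attic→lobby; dock (Reacher) has dock→lobby.
A4 = A3; e.g. vault (Blocker) can still go to kitchen. Fixed point.
Reacher's attractor = {attic, dock, lab, lobby, office}; Blocker avoids the target exactly from the complement.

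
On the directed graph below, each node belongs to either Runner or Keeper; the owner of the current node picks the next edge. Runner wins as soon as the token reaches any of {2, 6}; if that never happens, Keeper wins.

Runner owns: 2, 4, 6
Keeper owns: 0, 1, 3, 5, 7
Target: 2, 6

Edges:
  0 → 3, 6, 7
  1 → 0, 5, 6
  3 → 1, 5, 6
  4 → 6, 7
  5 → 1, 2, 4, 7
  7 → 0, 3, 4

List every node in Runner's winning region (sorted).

2, 4, 6

A0 = {2, 6}
A1: add {4} — 4 (Runner) has 4→6.
A2 = A1; e.g. 0 (Keeper) can still go to 3. Fixed point.
Runner's winning region = {2, 4, 6}.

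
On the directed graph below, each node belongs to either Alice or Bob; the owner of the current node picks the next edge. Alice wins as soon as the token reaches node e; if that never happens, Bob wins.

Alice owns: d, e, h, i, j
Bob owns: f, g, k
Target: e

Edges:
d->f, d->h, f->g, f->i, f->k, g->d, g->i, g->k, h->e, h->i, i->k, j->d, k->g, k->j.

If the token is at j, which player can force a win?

A0 = {e}
A1: add {h} — h (Alice) has h→e.
A2: add {d} — d (Alice) has d→h.
A3: add {j} — j (Alice) has j→d.
A4 = A3; e.g. f (Bob) can still go to g. Fixed point.
j ∈ A3, so Alice can force the target.

Alice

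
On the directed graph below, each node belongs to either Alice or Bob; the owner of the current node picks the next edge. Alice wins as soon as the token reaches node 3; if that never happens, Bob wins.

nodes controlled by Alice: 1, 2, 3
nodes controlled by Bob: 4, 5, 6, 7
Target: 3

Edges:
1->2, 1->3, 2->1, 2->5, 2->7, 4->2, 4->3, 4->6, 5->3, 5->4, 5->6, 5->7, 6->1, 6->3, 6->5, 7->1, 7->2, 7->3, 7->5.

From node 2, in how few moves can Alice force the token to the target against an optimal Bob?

2

A0 = {3}
A1: add {1} — 1 (Alice) has 1→3.
A2: add {2} — 2 (Alice) has 2→1.
A3 = A2; e.g. 4 (Bob) can still go to 6. Fixed point.
2 enters the attractor at level 2, so Alice can force the target in 2 moves from there.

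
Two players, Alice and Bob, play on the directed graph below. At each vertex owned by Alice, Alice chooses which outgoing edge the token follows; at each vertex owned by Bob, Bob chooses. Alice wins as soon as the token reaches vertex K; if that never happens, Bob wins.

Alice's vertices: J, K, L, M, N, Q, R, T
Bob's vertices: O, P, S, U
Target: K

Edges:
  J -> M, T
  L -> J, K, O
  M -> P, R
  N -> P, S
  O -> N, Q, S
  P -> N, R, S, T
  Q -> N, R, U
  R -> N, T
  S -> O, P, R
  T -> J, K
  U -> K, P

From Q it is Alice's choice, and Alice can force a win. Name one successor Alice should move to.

A0 = {K}
A1: add {L, T} — L (Alice) has L→K; T (Alice) has T→K.
A2: add {J, R} — J (Alice) has J→T; R (Alice) has R→T.
A3: add {M, Q} — M (Alice) has M→R; Q (Alice) has Q→R.
A4 = A3; e.g. N (Alice) has no edge into A3. Fixed point.
From Q, successor R is in the attractor (rank 2); the other successors N, U are not.

R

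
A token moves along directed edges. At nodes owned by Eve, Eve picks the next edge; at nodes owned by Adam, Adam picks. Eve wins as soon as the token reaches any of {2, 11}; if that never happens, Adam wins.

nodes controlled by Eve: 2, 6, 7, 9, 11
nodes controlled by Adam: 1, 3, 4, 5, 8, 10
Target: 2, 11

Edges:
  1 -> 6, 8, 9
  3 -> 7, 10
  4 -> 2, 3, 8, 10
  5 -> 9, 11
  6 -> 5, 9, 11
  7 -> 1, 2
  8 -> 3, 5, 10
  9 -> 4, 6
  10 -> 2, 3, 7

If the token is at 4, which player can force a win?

Adam

A0 = {2, 11}
A1: add {6, 7} — 6 (Eve) has 6→11; 7 (Eve) has 7→2.
A2: add {9} — 9 (Eve) has 9→6.
A3: add {5} — 5 (Adam): all of {9, 11} already in.
A4 = A3; e.g. 1 (Adam) can still go to 8. Fixed point.
4 never enters the attractor, so Adam can avoid the target forever.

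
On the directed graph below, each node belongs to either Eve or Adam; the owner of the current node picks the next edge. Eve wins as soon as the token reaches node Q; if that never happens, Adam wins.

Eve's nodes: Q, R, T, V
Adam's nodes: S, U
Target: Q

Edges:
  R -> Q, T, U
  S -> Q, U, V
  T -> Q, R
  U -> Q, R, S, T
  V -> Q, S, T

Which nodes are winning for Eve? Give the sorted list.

Q, R, T, V

A0 = {Q}
A1: add {R, T, V} — R (Eve) has R→Q; T (Eve) has T→Q; V (Eve) has V→Q.
A2 = A1; e.g. S (Adam) can still go to U. Fixed point.
Eve's winning region = {Q, R, T, V}.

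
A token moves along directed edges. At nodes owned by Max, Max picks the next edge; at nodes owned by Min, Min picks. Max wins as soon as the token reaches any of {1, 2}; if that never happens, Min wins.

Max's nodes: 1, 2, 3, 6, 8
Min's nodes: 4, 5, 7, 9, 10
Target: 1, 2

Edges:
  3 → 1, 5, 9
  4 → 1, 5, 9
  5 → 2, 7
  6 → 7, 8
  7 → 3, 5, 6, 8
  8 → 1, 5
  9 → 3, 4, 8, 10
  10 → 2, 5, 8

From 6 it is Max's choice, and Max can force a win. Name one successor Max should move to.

A0 = {1, 2}
A1: add {3, 8} — 3 (Max) has 3→1; 8 (Max) has 8→1.
A2: add {6} — 6 (Max) has 6→8.
A3 = A2; e.g. 4 (Min) can still go to 5. Fixed point.
From 6, successor 8 is in the attractor (rank 1); the other successor 7 is not.

8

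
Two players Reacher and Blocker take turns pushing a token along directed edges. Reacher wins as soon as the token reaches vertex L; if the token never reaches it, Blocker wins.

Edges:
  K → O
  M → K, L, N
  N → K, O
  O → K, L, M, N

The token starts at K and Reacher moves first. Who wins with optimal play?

Blocker

Track states (vertex, player-to-move).
A0 = {(L,Reacher), (L,Blocker)}
A1: add {(M,Reacher), (O,Reacher)}.
A2: add {(K,Blocker)}.
A3: add {(N,Reacher)}.
A4 = A3; e.g. (K,Reacher) stays out. (K,Reacher) never enters ⇒ Blocker avoids the target.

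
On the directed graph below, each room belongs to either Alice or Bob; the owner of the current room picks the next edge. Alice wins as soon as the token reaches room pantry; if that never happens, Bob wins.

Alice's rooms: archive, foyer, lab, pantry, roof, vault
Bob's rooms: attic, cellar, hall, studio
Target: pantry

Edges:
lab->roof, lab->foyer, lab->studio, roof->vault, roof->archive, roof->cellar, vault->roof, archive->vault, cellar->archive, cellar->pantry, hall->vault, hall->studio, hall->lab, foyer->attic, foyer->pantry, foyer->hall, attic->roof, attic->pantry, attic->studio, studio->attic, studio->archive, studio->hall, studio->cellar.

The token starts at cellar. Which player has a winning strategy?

A0 = {pantry}
A1: add {foyer} — foyer (Alice) has foyer→pantry.
A2: add {lab} — lab (Alice) has lab→foyer.
A3 = A2; e.g. attic (Bob) can still go to roof. Fixed point.
cellar never enters the attractor, so Bob can avoid the target forever.

Bob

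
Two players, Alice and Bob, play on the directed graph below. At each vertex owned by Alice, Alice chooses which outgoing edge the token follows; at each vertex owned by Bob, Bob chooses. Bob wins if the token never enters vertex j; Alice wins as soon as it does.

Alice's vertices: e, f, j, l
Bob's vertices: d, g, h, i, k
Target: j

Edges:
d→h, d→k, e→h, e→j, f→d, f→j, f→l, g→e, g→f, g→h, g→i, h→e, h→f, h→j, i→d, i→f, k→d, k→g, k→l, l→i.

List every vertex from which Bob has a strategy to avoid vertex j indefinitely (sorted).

A0 = {j}
A1: add {e, f} — e (Alice) has e→j; f (Alice) has f→j.
A2: add {h} — h (Bob): all of {e, f, j} already in.
A3 = A2; e.g. d (Bob) can still go to k. Fixed point.
Alice's attractor = {e, f, h, j}; Bob avoids the target exactly from the complement.

d, g, i, k, l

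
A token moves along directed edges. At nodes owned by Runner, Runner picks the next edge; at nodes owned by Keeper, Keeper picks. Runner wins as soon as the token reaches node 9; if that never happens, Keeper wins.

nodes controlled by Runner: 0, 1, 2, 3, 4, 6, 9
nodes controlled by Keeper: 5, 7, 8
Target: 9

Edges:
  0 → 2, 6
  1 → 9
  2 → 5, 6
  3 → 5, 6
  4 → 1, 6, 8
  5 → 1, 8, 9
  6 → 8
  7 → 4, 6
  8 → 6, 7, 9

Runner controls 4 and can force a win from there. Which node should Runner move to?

1

A0 = {9}
A1: add {1} — 1 (Runner) has 1→9.
A2: add {4} — 4 (Runner) has 4→1.
A3 = A2; e.g. 0 (Runner) has no edge into A2. Fixed point.
From 4, successor 1 is in the attractor (rank 1); the other successors 6, 8 are not.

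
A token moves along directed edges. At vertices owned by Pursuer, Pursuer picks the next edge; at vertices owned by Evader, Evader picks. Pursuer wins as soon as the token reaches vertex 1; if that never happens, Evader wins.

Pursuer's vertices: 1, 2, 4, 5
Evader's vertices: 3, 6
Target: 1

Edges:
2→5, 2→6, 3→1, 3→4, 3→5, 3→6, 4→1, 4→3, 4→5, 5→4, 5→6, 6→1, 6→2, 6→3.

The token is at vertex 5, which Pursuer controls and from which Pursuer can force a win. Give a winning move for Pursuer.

4

A0 = {1}
A1: add {4} — 4 (Pursuer) has 4→1.
A2: add {5} — 5 (Pursuer) has 5→4.
A3: add {2} — 2 (Pursuer) has 2→5.
A4 = A3; e.g. 3 (Evader) can still go to 6. Fixed point.
From 5, successor 4 is in the attractor (rank 1); the other successor 6 is not.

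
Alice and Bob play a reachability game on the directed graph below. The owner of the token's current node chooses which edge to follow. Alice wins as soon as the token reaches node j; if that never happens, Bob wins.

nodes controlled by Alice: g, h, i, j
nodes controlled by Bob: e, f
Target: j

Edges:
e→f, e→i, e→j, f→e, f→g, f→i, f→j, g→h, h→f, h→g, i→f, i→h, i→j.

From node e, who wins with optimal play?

A0 = {j}
A1: add {i} — i (Alice) has i→j.
A2 = A1; e.g. e (Bob) can still go to f. Fixed point.
e never enters the attractor, so Bob can avoid the target forever.

Bob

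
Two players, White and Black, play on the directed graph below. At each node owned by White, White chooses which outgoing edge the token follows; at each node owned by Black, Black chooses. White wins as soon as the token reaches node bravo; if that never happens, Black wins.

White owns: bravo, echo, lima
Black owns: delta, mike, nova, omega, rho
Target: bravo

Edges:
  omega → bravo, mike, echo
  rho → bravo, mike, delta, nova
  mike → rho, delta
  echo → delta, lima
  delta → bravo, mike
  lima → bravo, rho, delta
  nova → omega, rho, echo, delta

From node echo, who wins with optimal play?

White

A0 = {bravo}
A1: add {lima} — lima (White) has lima→bravo.
A2: add {echo} — echo (White) has echo→lima.
A3 = A2; e.g. omega (Black) can still go to mike. Fixed point.
echo ∈ A2, so White can force the target.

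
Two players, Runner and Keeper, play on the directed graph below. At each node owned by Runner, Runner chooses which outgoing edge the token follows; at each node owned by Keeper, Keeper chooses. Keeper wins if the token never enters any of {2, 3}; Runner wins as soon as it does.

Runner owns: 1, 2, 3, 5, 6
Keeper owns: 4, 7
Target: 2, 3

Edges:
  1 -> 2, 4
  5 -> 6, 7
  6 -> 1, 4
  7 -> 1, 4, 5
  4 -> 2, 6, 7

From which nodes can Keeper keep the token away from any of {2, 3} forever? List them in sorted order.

4, 7

A0 = {2, 3}
A1: add {1} — 1 (Runner) has 1→2.
A2: add {6} — 6 (Runner) has 6→1.
A3: add {5} — 5 (Runner) has 5→6.
A4 = A3; e.g. 4 (Keeper) can still go to 7. Fixed point.
Runner's attractor = {1, 2, 3, 5, 6}; Keeper avoids the target exactly from the complement.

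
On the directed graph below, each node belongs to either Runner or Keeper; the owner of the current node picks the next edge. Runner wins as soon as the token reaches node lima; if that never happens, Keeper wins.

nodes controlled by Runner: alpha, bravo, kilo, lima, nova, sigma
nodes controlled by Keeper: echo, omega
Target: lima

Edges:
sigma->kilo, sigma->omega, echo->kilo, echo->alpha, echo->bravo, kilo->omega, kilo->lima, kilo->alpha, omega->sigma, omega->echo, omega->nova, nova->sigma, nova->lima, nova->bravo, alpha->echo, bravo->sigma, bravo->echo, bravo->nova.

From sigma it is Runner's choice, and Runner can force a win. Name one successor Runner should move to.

kilo

A0 = {lima}
A1: add {kilo, nova} — kilo (Runner) has kilo→lima; nova (Runner) has nova→lima.
A2: add {bravo, sigma} — sigma (Runner) has sigma→kilo; bravo (Runner) has bravo→nova.
A3 = A2; e.g. echo (Keeper) can still go to alpha. Fixed point.
From sigma, successor kilo is in the attractor (rank 1); the other successor omega is not.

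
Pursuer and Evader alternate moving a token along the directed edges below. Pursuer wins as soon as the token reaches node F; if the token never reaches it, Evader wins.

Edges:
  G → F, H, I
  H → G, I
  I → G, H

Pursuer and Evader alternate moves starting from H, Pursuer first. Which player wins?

Evader

Track states (vertex, player-to-move).
A0 = {(F,Pursuer), (F,Evader)}
A1: add {(G,Pursuer)}.
A2 = A1; e.g. (G,Evader) stays out. (H,Pursuer) never enters ⇒ Evader avoids the target.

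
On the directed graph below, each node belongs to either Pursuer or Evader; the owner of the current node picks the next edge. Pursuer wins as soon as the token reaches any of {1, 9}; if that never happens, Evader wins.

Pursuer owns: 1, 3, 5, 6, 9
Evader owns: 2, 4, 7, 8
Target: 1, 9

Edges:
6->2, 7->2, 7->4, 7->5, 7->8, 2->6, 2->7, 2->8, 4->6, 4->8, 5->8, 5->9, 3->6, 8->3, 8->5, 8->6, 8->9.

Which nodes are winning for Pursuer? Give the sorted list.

A0 = {1, 9}
A1: add {5} — 5 (Pursuer) has 5→9.
A2 = A1; e.g. 2 (Evader) can still go to 6. Fixed point.
Pursuer's winning region = {1, 5, 9}.

1, 5, 9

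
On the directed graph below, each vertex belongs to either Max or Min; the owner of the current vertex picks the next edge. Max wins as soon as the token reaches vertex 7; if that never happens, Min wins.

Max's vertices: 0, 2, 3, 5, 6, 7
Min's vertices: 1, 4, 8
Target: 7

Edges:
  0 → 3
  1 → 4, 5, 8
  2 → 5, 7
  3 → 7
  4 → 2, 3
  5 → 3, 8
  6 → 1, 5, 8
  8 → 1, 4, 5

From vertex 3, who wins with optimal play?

Max

A0 = {7}
A1: add {2, 3} — 2 (Max) has 2→7; 3 (Max) has 3→7.
3 ∈ A1, so Max can force the target.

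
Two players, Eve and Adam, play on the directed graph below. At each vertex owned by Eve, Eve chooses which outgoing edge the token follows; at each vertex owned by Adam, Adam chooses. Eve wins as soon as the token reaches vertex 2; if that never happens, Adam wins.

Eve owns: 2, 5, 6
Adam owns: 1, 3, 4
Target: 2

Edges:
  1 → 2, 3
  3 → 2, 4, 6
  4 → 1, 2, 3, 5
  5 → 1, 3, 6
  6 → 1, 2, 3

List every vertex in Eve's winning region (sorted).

2, 5, 6

A0 = {2}
A1: add {6} — 6 (Eve) has 6→2.
A2: add {5} — 5 (Eve) has 5→6.
A3 = A2; e.g. 1 (Adam) can still go to 3. Fixed point.
Eve's winning region = {2, 5, 6}.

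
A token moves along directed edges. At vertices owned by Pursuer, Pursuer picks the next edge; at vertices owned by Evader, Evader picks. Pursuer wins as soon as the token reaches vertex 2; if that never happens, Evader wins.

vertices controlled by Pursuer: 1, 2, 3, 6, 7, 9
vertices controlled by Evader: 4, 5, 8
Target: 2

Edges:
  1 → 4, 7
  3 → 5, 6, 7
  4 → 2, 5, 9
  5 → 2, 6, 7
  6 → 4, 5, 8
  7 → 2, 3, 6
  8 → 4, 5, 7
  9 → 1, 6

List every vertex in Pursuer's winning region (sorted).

A0 = {2}
A1: add {7} — 7 (Pursuer) has 7→2.
A2: add {1, 3} — 1 (Pursuer) has 1→7; 3 (Pursuer) has 3→7.
A3: add {9} — 9 (Pursuer) has 9→1.
A4 = A3; e.g. 4 (Evader) can still go to 5. Fixed point.
Pursuer's winning region = {1, 2, 3, 7, 9}.

1, 2, 3, 7, 9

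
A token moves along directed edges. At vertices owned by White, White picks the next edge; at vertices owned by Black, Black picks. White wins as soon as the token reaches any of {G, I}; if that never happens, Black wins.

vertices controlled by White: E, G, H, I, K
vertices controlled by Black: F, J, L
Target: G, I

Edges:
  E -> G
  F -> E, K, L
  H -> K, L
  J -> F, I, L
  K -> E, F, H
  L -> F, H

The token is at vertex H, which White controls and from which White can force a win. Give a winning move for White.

K

A0 = {G, I}
A1: add {E} — E (White) has E→G.
A2: add {K} — K (White) has K→E.
A3: add {H} — H (White) has H→K.
A4 = A3; e.g. F (Black) can still go to L. Fixed point.
From H, successor K is in the attractor (rank 2); the other successor L is not.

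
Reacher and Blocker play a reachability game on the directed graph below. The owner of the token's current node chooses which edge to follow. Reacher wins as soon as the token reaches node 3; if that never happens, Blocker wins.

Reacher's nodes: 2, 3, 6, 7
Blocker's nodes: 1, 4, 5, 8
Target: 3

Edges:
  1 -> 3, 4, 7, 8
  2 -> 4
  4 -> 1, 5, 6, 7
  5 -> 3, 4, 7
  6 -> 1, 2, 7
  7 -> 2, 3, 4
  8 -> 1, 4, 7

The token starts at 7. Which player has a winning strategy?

Reacher

A0 = {3}
A1: add {7} — 7 (Reacher) has 7→3.
7 ∈ A1, so Reacher can force the target.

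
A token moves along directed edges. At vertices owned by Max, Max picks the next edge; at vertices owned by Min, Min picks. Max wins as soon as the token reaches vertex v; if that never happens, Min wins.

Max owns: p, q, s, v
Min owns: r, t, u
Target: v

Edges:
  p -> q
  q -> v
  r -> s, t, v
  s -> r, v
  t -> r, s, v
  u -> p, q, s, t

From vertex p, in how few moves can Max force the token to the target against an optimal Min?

2

A0 = {v}
A1: add {q, s} — q (Max) has q→v; s (Max) has s→v.
A2: add {p} — p (Max) has p→q.
A3 = A2; e.g. r (Min) can still go to t. Fixed point.
p enters the attractor at level 2, so Max can force the target in 2 moves from there.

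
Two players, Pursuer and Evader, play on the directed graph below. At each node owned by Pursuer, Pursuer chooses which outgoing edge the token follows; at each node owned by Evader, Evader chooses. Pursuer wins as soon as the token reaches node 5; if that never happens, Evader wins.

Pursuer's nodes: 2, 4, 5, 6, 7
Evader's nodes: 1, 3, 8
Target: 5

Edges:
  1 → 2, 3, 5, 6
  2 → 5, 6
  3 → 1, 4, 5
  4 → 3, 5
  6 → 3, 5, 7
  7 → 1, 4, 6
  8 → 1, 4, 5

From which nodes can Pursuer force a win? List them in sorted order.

A0 = {5}
A1: add {2, 4, 6} — 2 (Pursuer) has 2→5; 4 (Pursuer) has 4→5; 6 (Pursuer) has 6→5.
A2: add {7} — 7 (Pursuer) has 7→4.
A3 = A2; e.g. 1 (Evader) can still go to 3. Fixed point.
Pursuer's winning region = {2, 4, 5, 6, 7}.

2, 4, 5, 6, 7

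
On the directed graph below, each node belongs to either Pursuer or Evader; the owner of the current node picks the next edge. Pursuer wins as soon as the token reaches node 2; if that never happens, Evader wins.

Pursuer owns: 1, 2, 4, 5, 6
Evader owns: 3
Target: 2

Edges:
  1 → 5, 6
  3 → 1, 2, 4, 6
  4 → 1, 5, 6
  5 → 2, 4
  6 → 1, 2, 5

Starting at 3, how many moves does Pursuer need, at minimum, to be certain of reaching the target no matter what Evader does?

A0 = {2}
A1: add {5, 6} — 5 (Pursuer) has 5→2; 6 (Pursuer) has 6→2.
A2: add {1, 4} — 1 (Pursuer) has 1→5; 4 (Pursuer) has 4→5.
A3: add {3} — 3 (Evader): all of {1, 2, 4, 6} already in.
A3 = all vertices. Fixed point.
3 enters the attractor at level 3, so Pursuer can force the target in 3 moves from there.

3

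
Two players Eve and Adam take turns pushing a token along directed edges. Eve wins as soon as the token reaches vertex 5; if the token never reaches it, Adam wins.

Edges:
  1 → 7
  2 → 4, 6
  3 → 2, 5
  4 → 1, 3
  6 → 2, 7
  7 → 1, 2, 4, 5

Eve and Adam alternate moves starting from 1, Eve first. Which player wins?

Track states (vertex, player-to-move).
A0 = {(5,Eve), (5,Adam)}
A1: add {(3,Eve), (7,Eve)}.
A2: add {(1,Adam)}.
A3: add {(4,Eve)}.
A4 = A3; e.g. (1,Eve) stays out. (1,Eve) never enters ⇒ Adam avoids the target.

Adam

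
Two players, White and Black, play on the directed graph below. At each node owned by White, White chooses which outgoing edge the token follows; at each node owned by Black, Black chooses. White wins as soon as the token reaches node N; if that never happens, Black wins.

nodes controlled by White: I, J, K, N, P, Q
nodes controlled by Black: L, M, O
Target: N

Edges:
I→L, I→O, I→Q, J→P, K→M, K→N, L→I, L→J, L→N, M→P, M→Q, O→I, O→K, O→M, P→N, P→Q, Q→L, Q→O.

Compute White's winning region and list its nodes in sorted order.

A0 = {N}
A1: add {K, P} — K (White) has K→N; P (White) has P→N.
A2: add {J} — J (White) has J→P.
A3 = A2; e.g. I (White) has no edge into A2. Fixed point.
White's winning region = {J, K, N, P}.

J, K, N, P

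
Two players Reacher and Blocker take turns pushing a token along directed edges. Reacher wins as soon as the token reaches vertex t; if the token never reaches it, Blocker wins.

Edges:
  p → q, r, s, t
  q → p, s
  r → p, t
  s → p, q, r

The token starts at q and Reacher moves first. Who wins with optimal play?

Track states (vertex, player-to-move).
A0 = {(t,Reacher), (t,Blocker)}
A1: add {(p,Reacher), (r,Reacher)}.
A2: add {(r,Blocker)}.
A3: add {(s,Reacher)}.
A4: add {(q,Blocker)}.
A5 = A4; e.g. (p,Blocker) stays out. (q,Reacher) never enters ⇒ Blocker avoids the target.

Blocker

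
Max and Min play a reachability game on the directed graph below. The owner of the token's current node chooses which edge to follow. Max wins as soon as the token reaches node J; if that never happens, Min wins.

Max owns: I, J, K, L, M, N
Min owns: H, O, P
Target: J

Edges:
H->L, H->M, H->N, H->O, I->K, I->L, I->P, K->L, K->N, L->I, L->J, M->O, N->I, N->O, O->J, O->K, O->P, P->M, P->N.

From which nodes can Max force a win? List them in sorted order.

I, J, K, L, N

A0 = {J}
A1: add {L} — L (Max) has L→J.
A2: add {I, K} — I (Max) has I→L; K (Max) has K→L.
A3: add {N} — N (Max) has N→I.
A4 = A3; e.g. H (Min) can still go to M. Fixed point.
Max's winning region = {I, J, K, L, N}.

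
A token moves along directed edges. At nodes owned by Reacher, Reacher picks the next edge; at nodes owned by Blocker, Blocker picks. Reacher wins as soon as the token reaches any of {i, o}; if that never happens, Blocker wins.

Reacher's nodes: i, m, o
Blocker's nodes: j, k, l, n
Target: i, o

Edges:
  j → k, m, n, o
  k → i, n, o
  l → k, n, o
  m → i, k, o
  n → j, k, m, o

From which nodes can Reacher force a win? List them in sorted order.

i, m, o

A0 = {i, o}
A1: add {m} — m (Reacher) has m→i.
A2 = A1; e.g. j (Blocker) can still go to k. Fixed point.
Reacher's winning region = {i, m, o}.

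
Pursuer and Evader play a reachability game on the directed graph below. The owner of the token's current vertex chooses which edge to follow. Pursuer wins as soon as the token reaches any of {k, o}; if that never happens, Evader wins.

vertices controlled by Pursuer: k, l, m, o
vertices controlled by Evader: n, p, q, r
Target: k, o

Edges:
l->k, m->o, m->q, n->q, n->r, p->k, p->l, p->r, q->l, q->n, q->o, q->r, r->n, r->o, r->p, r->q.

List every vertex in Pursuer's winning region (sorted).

k, l, m, o

A0 = {k, o}
A1: add {l, m} — l (Pursuer) has l→k; m (Pursuer) has m→o.
A2 = A1; e.g. n (Evader) can still go to q. Fixed point.
Pursuer's winning region = {k, l, m, o}.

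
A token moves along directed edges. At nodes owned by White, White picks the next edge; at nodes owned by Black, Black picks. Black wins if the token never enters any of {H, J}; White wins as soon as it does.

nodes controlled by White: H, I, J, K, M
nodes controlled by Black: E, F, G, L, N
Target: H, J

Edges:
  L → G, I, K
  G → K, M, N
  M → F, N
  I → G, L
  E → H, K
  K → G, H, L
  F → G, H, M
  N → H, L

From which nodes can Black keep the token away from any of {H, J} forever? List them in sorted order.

A0 = {H, J}
A1: add {K} — K (White) has K→H.
A2: add {E} — E (Black): all of {H, K} already in.
A3 = A2; e.g. F (Black) can still go to G. Fixed point.
White's attractor = {E, H, J, K}; Black avoids the target exactly from the complement.

F, G, I, L, M, N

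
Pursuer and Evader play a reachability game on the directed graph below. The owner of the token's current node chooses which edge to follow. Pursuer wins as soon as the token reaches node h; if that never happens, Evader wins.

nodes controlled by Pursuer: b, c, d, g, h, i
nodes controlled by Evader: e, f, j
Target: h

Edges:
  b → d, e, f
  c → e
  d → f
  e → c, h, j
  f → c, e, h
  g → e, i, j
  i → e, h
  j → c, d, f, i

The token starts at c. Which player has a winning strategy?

Evader

A0 = {h}
A1: add {i} — i (Pursuer) has i→h.
A2: add {g} — g (Pursuer) has g→i.
A3 = A2; e.g. b (Pursuer) has no edge into A2. Fixed point.
c never enters the attractor, so Evader can avoid the target forever.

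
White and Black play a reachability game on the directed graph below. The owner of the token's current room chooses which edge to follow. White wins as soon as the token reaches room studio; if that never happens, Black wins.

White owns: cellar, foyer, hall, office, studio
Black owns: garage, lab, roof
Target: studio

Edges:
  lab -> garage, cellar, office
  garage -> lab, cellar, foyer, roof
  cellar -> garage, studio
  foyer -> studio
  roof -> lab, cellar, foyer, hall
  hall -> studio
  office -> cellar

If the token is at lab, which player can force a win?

A0 = {studio}
A1: add {cellar, foyer, hall} — cellar (White) has cellar→studio; foyer (White) has foyer→studio; hall (White) has hall→studio.
A2: add {office} — office (White) has office→cellar.
A3 = A2; e.g. lab (Black) can still go to garage. Fixed point.
lab never enters the attractor, so Black can avoid the target forever.

Black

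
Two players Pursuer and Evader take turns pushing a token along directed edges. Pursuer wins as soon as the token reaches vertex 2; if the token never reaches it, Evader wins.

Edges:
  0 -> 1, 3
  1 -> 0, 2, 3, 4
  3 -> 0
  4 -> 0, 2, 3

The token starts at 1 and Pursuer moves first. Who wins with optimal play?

Track states (vertex, player-to-move).
A0 = {(2,Pursuer), (2,Evader)}
A1: add {(1,Pursuer), (4,Pursuer)}.
(1,Pursuer) ∈ A1 ⇒ Pursuer forces the target.

Pursuer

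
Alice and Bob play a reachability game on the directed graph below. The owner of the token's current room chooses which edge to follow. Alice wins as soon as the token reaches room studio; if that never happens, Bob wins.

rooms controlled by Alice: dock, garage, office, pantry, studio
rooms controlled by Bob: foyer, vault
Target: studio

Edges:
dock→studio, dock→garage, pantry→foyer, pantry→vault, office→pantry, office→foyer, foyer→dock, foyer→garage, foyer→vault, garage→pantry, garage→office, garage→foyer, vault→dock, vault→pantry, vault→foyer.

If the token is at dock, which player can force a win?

Alice

A0 = {studio}
A1: add {dock} — dock (Alice) has dock→studio.
A2 = A1; e.g. pantry (Alice) has no edge into A1. Fixed point.
dock ∈ A1, so Alice can force the target.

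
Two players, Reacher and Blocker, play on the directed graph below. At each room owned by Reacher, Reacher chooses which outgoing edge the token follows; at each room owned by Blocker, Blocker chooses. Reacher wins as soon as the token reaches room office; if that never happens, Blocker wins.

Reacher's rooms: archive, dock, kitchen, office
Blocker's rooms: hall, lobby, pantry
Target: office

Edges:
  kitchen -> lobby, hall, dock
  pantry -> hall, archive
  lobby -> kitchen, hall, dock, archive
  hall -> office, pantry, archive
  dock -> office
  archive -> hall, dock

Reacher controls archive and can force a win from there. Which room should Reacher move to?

A0 = {office}
A1: add {dock} — dock (Reacher) has dock→office.
A2: add {archive, kitchen} — kitchen (Reacher) has kitchen→dock; archive (Reacher) has archive→dock.
A3 = A2; e.g. pantry (Blocker) can still go to hall. Fixed point.
From archive, successor dock is in the attractor (rank 1); the other successor hall is not.

dock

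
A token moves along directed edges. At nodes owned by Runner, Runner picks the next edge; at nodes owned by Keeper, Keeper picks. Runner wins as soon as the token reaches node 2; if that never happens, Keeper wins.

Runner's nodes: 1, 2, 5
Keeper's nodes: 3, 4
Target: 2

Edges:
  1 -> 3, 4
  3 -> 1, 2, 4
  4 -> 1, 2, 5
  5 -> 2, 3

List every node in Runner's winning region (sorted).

A0 = {2}
A1: add {5} — 5 (Runner) has 5→2.
A2 = A1; e.g. 1 (Runner) has no edge into A1. Fixed point.
Runner's winning region = {2, 5}.

2, 5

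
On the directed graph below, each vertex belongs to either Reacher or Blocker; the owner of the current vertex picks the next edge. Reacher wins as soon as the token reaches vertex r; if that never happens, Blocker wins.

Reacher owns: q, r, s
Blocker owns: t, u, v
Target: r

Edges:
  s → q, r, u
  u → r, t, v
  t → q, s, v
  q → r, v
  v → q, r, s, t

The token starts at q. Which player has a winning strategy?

Reacher

A0 = {r}
A1: add {q, s} — q (Reacher) has q→r; s (Reacher) has s→r.
A2 = A1; e.g. t (Blocker) can still go to v. Fixed point.
q ∈ A1, so Reacher can force the target.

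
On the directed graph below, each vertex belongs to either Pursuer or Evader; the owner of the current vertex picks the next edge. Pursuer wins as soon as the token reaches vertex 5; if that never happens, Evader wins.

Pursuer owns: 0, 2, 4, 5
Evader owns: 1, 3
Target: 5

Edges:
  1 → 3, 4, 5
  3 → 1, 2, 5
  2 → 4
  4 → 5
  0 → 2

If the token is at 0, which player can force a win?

Pursuer

A0 = {5}
A1: add {4} — 4 (Pursuer) has 4→5.
A2: add {2} — 2 (Pursuer) has 2→4.
A3: add {0} — 0 (Pursuer) has 0→2.
A4 = A3; e.g. 1 (Evader) can still go to 3. Fixed point.
0 ∈ A3, so Pursuer can force the target.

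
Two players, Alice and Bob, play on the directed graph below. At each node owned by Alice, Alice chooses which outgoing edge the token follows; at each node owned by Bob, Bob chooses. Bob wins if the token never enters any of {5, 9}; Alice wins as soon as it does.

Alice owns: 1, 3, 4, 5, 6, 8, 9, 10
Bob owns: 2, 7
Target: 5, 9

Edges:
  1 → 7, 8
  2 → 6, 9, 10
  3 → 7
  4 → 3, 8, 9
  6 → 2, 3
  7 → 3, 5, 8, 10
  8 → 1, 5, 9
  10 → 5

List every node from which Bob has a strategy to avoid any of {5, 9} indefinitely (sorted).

A0 = {5, 9}
A1: add {4, 8, 10} — 4 (Alice) has 4→9; 8 (Alice) has 8→5; 10 (Alice) has 10→5.
A2: add {1} — 1 (Alice) has 1→8.
A3 = A2; e.g. 2 (Bob) can still go to 6. Fixed point.
Alice's attractor = {1, 4, 5, 8, 9, 10}; Bob avoids the target exactly from the complement.

2, 3, 6, 7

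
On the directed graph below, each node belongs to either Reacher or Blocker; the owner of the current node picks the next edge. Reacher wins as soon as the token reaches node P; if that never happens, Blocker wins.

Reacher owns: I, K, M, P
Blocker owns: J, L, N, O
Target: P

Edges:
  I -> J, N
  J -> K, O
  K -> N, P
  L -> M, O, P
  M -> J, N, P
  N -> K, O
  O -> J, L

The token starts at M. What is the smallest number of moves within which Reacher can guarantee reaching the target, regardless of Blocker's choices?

A0 = {P}
A1: add {K, M} — K (Reacher) has K→P; M (Reacher) has M→P.
A2 = A1; e.g. I (Reacher) has no edge into A1. Fixed point.
M enters the attractor at level 1, so Reacher can force the target in 1 move from there.

1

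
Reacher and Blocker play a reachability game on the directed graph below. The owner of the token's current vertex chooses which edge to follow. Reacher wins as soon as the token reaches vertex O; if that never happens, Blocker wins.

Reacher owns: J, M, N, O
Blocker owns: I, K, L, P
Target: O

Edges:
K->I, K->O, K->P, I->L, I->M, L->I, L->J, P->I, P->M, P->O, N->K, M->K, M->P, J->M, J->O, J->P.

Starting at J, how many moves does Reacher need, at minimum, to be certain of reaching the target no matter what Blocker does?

1

A0 = {O}
A1: add {J} — J (Reacher) has J→O.
A2 = A1; e.g. I (Blocker) can still go to L. Fixed point.
J enters the attractor at level 1, so Reacher can force the target in 1 move from there.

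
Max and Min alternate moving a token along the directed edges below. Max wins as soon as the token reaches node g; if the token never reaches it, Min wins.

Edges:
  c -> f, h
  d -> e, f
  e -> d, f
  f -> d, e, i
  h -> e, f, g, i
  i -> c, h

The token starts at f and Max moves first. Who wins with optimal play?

Track states (vertex, player-to-move).
A0 = {(g,Max), (g,Min)}
A1: add {(h,Max)}.
A2 = A1; e.g. (c,Max) stays out. (f,Max) never enters ⇒ Min avoids the target.

Min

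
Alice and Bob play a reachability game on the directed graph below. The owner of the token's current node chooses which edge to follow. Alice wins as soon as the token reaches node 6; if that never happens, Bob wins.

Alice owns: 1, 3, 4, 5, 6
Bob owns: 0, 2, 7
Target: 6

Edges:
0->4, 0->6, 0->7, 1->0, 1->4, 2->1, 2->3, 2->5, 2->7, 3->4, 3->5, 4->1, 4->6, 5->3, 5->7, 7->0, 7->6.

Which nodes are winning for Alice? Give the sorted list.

1, 3, 4, 5, 6

A0 = {6}
A1: add {4} — 4 (Alice) has 4→6.
A2: add {1, 3} — 1 (Alice) has 1→4; 3 (Alice) has 3→4.
A3: add {5} — 5 (Alice) has 5→3.
A4 = A3; e.g. 0 (Bob) can still go to 7. Fixed point.
Alice's winning region = {1, 3, 4, 5, 6}.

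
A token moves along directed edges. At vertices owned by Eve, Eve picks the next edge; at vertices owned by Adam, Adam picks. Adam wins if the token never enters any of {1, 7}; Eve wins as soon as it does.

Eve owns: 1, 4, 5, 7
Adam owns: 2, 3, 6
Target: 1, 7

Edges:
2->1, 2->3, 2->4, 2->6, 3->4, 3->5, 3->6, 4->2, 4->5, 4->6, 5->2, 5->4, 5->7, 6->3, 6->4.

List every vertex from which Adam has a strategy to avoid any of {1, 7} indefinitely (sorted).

2, 3, 6

A0 = {1, 7}
A1: add {5} — 5 (Eve) has 5→7.
A2: add {4} — 4 (Eve) has 4→5.
A3 = A2; e.g. 2 (Adam) can still go to 3. Fixed point.
Eve's attractor = {1, 4, 5, 7}; Adam avoids the target exactly from the complement.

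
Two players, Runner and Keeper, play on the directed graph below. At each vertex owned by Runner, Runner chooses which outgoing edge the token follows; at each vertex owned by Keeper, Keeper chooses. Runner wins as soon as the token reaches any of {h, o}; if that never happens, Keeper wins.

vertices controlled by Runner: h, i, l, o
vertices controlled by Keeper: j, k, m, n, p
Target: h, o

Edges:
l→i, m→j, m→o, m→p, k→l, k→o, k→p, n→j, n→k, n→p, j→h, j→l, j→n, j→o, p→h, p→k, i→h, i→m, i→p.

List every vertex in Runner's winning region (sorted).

h, i, l, o

A0 = {h, o}
A1: add {i} — i (Runner) has i→h.
A2: add {l} — l (Runner) has l→i.
A3 = A2; e.g. j (Keeper) can still go to n. Fixed point.
Runner's winning region = {h, i, l, o}.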